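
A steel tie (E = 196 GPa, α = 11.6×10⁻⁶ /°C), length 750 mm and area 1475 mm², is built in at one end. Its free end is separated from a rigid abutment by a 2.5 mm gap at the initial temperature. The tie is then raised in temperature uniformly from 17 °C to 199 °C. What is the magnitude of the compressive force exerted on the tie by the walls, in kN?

P ≈ 0 kN

Free thermal elongation = αΔT L = 11.6×10⁻⁶ × 182 × 750 = 1.583 mm.
This is smaller than the 2.5 mm clearance, so the tie expands freely without reaching the stop — the stress is zero.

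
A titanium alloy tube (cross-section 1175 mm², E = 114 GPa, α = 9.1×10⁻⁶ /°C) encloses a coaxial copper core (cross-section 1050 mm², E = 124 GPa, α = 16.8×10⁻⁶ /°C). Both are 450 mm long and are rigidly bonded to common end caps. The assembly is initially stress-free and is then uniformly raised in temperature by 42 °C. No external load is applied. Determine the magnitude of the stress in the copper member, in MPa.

σ ≈ 20.3 MPa (compressive)

Equilibrium of a rigid end plate with no external load gives equal and opposite internal forces ±P in the two members. Since α_{copper} > α_{titanium alloy}, heating drives the copper into compression and the titanium alloy into tension.
Setting the final lengths equal and cancelling L: (α₁ − α₂)ΔT = P/(A₁E₁) + P/(A₂E₂).
|α₁ − α₂|·ΔT = 7.7×10⁻⁶ × 42 = 0.0003234.
1/(A₁E₁) + 1/(A₂E₂) = 1/(1175×114×10³) + 1/(1050×124×10³) = 1.515×10⁻⁸ N⁻¹.
So P = 0.0003234 / 1.515×10⁻⁸ = 21.35 kN.
σ_{copper} = P/A₂ = 21350/1050 = 20.34 MPa, compressive.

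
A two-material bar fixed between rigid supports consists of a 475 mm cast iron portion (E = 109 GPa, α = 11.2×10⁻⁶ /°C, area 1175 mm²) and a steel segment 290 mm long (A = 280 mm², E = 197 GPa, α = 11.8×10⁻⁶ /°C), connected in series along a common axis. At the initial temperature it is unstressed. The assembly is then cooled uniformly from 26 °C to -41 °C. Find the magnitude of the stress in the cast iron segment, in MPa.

σ ≈ 55.6 MPa (tensile)

If the supports were absent, the total length change would be Σ αᵢΔT Lᵢ = 11.2×10⁻⁶×67×475 + 11.8×10⁻⁶×67×290 = 0.5857 mm.
Since the ends are fixed, an axial force P builds up, equal in every segment, with P · Σ Lᵢ/(AᵢEᵢ) = δ_free.
The series flexibility is Σ Lᵢ/(AᵢEᵢ) = 475/(1175×109×10³) + 290/(280×197×10³) = 8.966×10⁻⁶ mm/N.
Hence P = δ_free / Σ(L/AE) = 0.5857/8.966×10⁻⁶ = 65.32 kN (tensile).
σ_{cast iron} = P / A = 65320 / 1175 = 55.6 MPa.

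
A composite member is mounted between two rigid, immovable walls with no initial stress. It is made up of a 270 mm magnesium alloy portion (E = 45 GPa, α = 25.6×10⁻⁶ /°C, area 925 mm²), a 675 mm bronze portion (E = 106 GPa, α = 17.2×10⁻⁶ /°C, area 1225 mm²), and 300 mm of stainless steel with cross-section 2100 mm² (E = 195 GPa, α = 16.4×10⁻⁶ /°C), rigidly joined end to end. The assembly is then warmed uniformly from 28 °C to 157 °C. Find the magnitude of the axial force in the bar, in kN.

With the walls removed the bar would change length by δ_free = Σ αᵢΔT Lᵢ = 25.6×10⁻⁶×129×270 + 17.2×10⁻⁶×129×675 + 16.4×10⁻⁶×129×300 = 3.024 mm.
The rigid supports impose zero overall length change; the single axial force P common to all segments must satisfy P Σ Lᵢ/(AᵢEᵢ) = δ_free.
Σ Lᵢ/(AᵢEᵢ) = 270/(925×45×10³) + 675/(1225×106×10³) + 300/(2100×195×10³) = 1.242×10⁻⁵ mm/N.
So P = 3.024 / 1.242×10⁻⁵ = 243.5 kN, compressive.

P ≈ 244 kN (compressive)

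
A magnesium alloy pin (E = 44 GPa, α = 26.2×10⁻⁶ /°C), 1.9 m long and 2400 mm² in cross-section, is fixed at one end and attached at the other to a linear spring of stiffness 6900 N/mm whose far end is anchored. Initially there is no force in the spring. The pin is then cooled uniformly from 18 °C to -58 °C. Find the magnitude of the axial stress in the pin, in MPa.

σ ≈ 9.68 MPa (tensile)

If the spring were absent the pin would shorten by αΔT L = 26.2×10⁻⁶ × 76 × 1900 = 3.783 mm.
Let P be the tensile force in the spring. The pin extends elastically by PL/(AE) and the spring stretches by P/k; together these equal δ_free.
P [ L/(AE) + 1/k ] = δ_free → P [ 1900/(2400×44×10³) + 1/(6900) ] = 3.783.
P = 3.783 / 0.0001629 = 23220 N.
σ = P/A = 23220/2400 = 9.676 MPa.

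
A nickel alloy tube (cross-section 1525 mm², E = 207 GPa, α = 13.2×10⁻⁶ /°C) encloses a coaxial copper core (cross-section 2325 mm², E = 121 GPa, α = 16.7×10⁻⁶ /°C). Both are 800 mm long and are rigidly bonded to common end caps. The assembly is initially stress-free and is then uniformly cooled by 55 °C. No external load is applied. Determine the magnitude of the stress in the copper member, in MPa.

σ ≈ 12.3 MPa (tensile)

Both members must finish at the same length. With the larger α, the copper tends to over-contract; the plates restrain it, putting the copper in tension and the nickel alloy in compression. With no external load the two internal forces are equal and opposite, magnitude P.
Equating the net (thermal + elastic) strains gives |α₁ − α₂|·ΔT = P·[1/(A₁E₁) + 1/(A₂E₂)].
|α₁ − α₂|·ΔT = 3.5×10⁻⁶ × 55 = 0.0001925.
1/(A₁E₁) + 1/(A₂E₂) = 1/(1525×207×10³) + 1/(2325×121×10³) = 6.722×10⁻⁹ N⁻¹.
P = 0.0001925 / 6.722×10⁻⁹ = 28640 N = 28.64 kN.
σ_{copper} = P/A₂ = 28640/2325 = 12.32 MPa, tensile.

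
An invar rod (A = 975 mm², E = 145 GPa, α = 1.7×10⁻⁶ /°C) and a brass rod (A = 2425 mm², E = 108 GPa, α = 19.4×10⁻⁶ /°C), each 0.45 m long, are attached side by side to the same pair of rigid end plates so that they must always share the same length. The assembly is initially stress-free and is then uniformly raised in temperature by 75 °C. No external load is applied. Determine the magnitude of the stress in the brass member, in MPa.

Both members must finish at the same length. With the larger α, the brass tends to over-expand; the plates restrain it, putting the brass in compression and the invar in tension. With no external load the two internal forces are equal and opposite, magnitude P.
Setting the final lengths equal and cancelling L: (α₁ − α₂)ΔT = P/(A₁E₁) + P/(A₂E₂).
|α₁ − α₂|·ΔT = 17.7×10⁻⁶ × 75 = 0.001327.
1/(A₁E₁) + 1/(A₂E₂) = 1/(975×145×10³) + 1/(2425×108×10³) = 1.089×10⁻⁸ N⁻¹.
So P = 0.001327 / 1.089×10⁻⁸ = 121.9 kN.
σ_{brass} = P/A₂ = 121900/2425 = 50.26 MPa, compressive.

σ ≈ 50.3 MPa (compressive)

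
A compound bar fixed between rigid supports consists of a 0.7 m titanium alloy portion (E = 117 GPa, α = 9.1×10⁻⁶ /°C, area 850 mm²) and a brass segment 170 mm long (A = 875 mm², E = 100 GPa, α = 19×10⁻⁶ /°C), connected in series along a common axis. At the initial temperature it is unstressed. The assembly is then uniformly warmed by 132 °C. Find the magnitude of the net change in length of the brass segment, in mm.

|ΔL| ≈ 0.152 mm

With the walls removed the bar would change length by δ_free = Σ αᵢΔT Lᵢ = 9.1×10⁻⁶×132×700 + 19×10⁻⁶×132×170 = 1.267 mm.
Since the ends are fixed, an axial force P builds up, equal in every segment, with P · Σ Lᵢ/(AᵢEᵢ) = δ_free.
The series flexibility is Σ Lᵢ/(AᵢEᵢ) = 700/(850×117×10³) + 170/(875×100×10³) = 8.982×10⁻⁶ mm/N.
P = 1.267 / 8.982×10⁻⁶ = 141100 N = 141.1 kN, compressive.
For the brass segment, free thermal change = 19×10⁻⁶×132×170 = 0.4264 mm and elastic change from P = 141100×170/(875×100×10³) = 0.2741 mm; these oppose, so the net change is 0.152 mm (segment lengthens).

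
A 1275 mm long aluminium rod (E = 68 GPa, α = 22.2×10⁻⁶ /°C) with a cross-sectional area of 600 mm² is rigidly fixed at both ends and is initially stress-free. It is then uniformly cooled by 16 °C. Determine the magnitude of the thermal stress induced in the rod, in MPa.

The supports are rigid, so the total axial strain is zero. The restrained thermal strain is ε = αΔT = 22.2×10⁻⁶ × 16 = 355.2×10⁻⁶.
Hence σ = E·αΔT = 68×10³ × 355.2×10⁻⁶ = 24.15 MPa, tensile.

σ ≈ 24.2 MPa (tensile)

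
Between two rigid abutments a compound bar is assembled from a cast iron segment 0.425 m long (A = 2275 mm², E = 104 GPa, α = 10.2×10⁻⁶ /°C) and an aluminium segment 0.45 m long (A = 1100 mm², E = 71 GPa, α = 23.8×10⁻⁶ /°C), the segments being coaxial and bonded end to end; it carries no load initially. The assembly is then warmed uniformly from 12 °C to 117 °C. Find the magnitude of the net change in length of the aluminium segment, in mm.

With the walls removed the bar would change length by δ_free = Σ αᵢΔT Lᵢ = 10.2×10⁻⁶×105×425 + 23.8×10⁻⁶×105×450 = 1.58 mm.
The rigid supports impose zero overall length change; the single axial force P common to all segments must satisfy P Σ Lᵢ/(AᵢEᵢ) = δ_free.
The series flexibility is Σ Lᵢ/(AᵢEᵢ) = 425/(2275×104×10³) + 450/(1100×71×10³) = 7.558×10⁻⁶ mm/N.
P = 1.58 / 7.558×10⁻⁶ = 209000 N = 209 kN, compressive.
For the aluminium segment, free thermal change = 23.8×10⁻⁶×105×450 = 1.125 mm and elastic change from P = 209000×450/(1100×71×10³) = 1.204 mm; these oppose, so the net change is 0.0797 mm (segment shortens).

|ΔL| ≈ 0.0797 mm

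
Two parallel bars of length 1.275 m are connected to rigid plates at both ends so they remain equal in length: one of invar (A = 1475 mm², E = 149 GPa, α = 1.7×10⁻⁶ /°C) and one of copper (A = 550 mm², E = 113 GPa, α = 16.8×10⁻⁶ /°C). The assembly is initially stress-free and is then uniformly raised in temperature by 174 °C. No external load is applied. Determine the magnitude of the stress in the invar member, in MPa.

σ ≈ 86.3 MPa (tensile)

Equilibrium of a rigid end plate with no external load gives equal and opposite internal forces ±P in the two members. Since α_{copper} > α_{invar}, heating drives the copper into compression and the invar into tension.
Equating the net (thermal + elastic) strains gives |α₁ − α₂|·ΔT = P·[1/(A₁E₁) + 1/(A₂E₂)].
|α₁ − α₂|·ΔT = 15.1×10⁻⁶ × 174 = 0.002627.
1/(A₁E₁) + 1/(A₂E₂) = 1/(1475×149×10³) + 1/(550×113×10³) = 2.064×10⁻⁸ N⁻¹.
So P = 0.002627 / 2.064×10⁻⁸ = 127.3 kN.
σ_{invar} = P/A₁ = 127300/1475 = 86.3 MPa, tensile.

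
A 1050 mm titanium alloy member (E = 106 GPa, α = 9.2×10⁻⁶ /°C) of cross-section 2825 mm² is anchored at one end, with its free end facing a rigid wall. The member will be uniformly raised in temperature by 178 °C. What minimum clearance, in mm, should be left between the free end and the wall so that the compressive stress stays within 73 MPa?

With no wall the member would lengthen by αΔT L = 9.2×10⁻⁶ × 178 × 1050 = 1.719 mm.
At the allowable stress the elastic shortening the wall may impose is σL/E = 73 × 1050 / (106×10³) = 0.7231 mm.
The gap must absorb the remainder: g_min = 1.719 − 0.7231 = 0.9964 mm.

g ≈ 0.996 mm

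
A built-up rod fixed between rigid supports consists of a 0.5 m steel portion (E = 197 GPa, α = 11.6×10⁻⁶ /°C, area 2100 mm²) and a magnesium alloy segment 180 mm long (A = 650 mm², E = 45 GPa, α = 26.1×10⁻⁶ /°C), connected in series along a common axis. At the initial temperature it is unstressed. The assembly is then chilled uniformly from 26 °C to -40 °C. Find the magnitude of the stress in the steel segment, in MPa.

With the walls removed the bar would change length by δ_free = Σ αᵢΔT Lᵢ = 11.6×10⁻⁶×66×500 + 26.1×10⁻⁶×66×180 = 0.6929 mm.
The walls prevent any net length change, so an axial force P (same in every segment) develops. Compatibility: P · Σ Lᵢ/(AᵢEᵢ) = δ_free.
The series flexibility is Σ Lᵢ/(AᵢEᵢ) = 500/(2100×197×10³) + 180/(650×45×10³) = 7.362×10⁻⁶ mm/N.
Hence P = δ_free / Σ(L/AE) = 0.6929/7.362×10⁻⁶ = 94.11 kN (tensile).
σ_{steel} = P / A = 94110 / 2100 = 44.81 MPa.

σ ≈ 44.8 MPa (tensile)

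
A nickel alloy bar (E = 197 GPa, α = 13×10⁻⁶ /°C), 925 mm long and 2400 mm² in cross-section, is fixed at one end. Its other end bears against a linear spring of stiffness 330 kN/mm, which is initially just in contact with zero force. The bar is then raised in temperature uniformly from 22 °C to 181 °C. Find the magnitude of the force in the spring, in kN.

P ≈ 383 kN

Free thermal expansion: δ_free = αΔT L = 13×10⁻⁶ × 159 × 925 = 1.912 mm.
Let P be the compressive force at the spring. The bar shortens elastically by PL/(AE) and the spring compresses by P/k; together these equal δ_free.
So P = δ_free / [L/(AE) + 1/k] = 1.912 / [ 925/(2400×197×10³) + 1/(330×10³) ].
P = 1.912 / 4.987×10⁻⁶ = 383400 N.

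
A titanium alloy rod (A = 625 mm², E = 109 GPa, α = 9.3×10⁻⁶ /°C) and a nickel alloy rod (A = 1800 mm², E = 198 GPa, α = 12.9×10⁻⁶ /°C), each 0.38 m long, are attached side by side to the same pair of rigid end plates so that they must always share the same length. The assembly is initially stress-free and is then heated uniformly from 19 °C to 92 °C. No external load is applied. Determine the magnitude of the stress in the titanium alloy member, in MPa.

σ ≈ 24 MPa (tensile)

Both members must finish at the same length. With the larger α, the nickel alloy tends to over-expand; the plates restrain it, putting the nickel alloy in compression and the titanium alloy in tension. With no external load the two internal forces are equal and opposite, magnitude P.
Compatibility of the two members (thermal + elastic change equal): (α₁ − α₂)ΔT = P·[1/(A₁E₁) + 1/(A₂E₂)].
|α₁ − α₂|·ΔT = 3.6×10⁻⁶ × 73 = 0.0002628.
1/(A₁E₁) + 1/(A₂E₂) = 1/(625×109×10³) + 1/(1800×198×10³) = 1.748×10⁻⁸ N⁻¹.
P = 0.0002628 / 1.748×10⁻⁸ = 15030 N = 15.03 kN.
σ_{titanium alloy} = P/A₁ = 15030/625 = 24.05 MPa, tensile.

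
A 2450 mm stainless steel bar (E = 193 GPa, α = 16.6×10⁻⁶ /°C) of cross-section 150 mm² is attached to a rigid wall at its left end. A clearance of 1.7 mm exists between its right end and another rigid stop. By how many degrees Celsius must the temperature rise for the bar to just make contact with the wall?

ΔT ≈ 41.8 °C

The gap closes when αΔT L = 1.7 mm, since the bar is still unstressed at that instant.
ΔT = 1.7 / (16.6×10⁻⁶ × 2450) = 41.8 °C.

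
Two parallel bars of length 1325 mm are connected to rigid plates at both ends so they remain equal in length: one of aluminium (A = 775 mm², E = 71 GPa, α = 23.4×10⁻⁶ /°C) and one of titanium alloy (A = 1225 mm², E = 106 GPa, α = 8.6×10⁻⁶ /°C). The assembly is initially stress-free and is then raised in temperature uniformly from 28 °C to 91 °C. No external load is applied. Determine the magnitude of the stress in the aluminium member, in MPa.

σ ≈ 46.5 MPa (compressive)

The aluminium has the larger α, so on heating it would change length more than the titanium alloy if both were free. The rigid plates force a common final length, so the aluminium is put into compression and the titanium alloy into tension, with equal and opposite forces P (no external load).
Setting the final lengths equal and cancelling L: (α₁ − α₂)ΔT = P/(A₁E₁) + P/(A₂E₂).
|α₁ − α₂|·ΔT = 14.8×10⁻⁶ × 63 = 0.0009324.
1/(A₁E₁) + 1/(A₂E₂) = 1/(775×71×10³) + 1/(1225×106×10³) = 2.587×10⁻⁸ N⁻¹.
P = 0.0009324 / 2.587×10⁻⁸ = 36040 N = 36.04 kN.
σ_{aluminium} = P/A₁ = 36040/775 = 46.5 MPa, compressive.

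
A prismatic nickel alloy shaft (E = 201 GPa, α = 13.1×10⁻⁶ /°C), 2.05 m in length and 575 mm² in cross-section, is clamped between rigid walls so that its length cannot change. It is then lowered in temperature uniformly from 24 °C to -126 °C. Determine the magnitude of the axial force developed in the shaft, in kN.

The ends cannot move, so σ = EαΔT = 201×10³ × 13.1×10⁻⁶ × 150 = 395 MPa.
Axial force P = σA = 395 × 575 = 227100 N = 227.1 kN, tensile.

P ≈ 227 kN (tensile)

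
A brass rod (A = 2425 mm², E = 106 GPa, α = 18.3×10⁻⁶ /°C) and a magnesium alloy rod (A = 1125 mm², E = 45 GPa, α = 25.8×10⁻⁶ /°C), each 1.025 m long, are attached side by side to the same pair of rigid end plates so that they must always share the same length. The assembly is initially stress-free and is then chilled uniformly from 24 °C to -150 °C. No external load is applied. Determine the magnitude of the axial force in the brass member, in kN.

The magnesium alloy has the larger α, so on cooling it would change length more than the brass if both were free. The rigid plates force a common final length, so the magnesium alloy is put into tension and the brass into compression, with equal and opposite forces P (no external load).
Equating the net (thermal + elastic) strains gives |α₁ − α₂|·ΔT = P·[1/(A₁E₁) + 1/(A₂E₂)].
|α₁ − α₂|·ΔT = 7.5×10⁻⁶ × 174 = 0.001305.
1/(A₁E₁) + 1/(A₂E₂) = 1/(2425×106×10³) + 1/(1125×45×10³) = 2.364×10⁻⁸ N⁻¹.
P = 0.001305 / 2.364×10⁻⁸ = 55200 N = 55.2 kN.

P ≈ 55.2 kN (compressive in the brass)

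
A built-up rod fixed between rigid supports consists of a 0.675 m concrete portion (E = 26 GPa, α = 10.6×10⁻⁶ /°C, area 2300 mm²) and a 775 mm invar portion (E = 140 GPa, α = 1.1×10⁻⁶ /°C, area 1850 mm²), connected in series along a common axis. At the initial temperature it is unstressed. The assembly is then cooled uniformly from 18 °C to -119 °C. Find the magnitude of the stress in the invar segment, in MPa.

σ ≈ 41.5 MPa (tensile)

With the walls removed the bar would change length by δ_free = Σ αᵢΔT Lᵢ = 10.6×10⁻⁶×137×675 + 1.1×10⁻⁶×137×775 = 1.097 mm.
Since the ends are fixed, an axial force P builds up, equal in every segment, with P · Σ Lᵢ/(AᵢEᵢ) = δ_free.
Σ Lᵢ/(AᵢEᵢ) = 675/(2300×26×10³) + 775/(1850×140×10³) = 1.428×10⁻⁵ mm/N.
P = 1.097 / 1.428×10⁻⁵ = 76820 N = 76.82 kN, tensile.
σ_{invar} = P / A = 76820 / 1850 = 41.53 MPa.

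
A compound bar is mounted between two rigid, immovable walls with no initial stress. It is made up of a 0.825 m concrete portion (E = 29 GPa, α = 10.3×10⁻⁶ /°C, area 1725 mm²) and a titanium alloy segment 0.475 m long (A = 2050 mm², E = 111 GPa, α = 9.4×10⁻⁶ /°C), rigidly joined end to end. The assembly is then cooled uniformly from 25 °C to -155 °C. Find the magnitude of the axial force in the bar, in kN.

If the supports were absent, the total length change would be Σ αᵢΔT Lᵢ = 10.3×10⁻⁶×180×825 + 9.4×10⁻⁶×180×475 = 2.333 mm.
The walls prevent any net length change, so an axial force P (same in every segment) develops. Compatibility: P · Σ Lᵢ/(AᵢEᵢ) = δ_free.
The series flexibility is Σ Lᵢ/(AᵢEᵢ) = 825/(1725×29×10³) + 475/(2050×111×10³) = 1.858×10⁻⁵ mm/N.
Hence P = δ_free / Σ(L/AE) = 2.333/1.858×10⁻⁵ = 125.6 kN (tensile).

P ≈ 126 kN (tensile)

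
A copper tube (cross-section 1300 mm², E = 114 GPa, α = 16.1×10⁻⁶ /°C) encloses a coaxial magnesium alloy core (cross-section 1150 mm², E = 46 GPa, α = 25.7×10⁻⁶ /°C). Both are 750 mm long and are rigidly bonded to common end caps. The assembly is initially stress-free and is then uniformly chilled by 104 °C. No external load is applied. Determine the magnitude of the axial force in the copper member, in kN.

P ≈ 38.9 kN (compressive in the copper)

Both members must finish at the same length. With the larger α, the magnesium alloy tends to over-contract; the plates restrain it, putting the magnesium alloy in tension and the copper in compression. With no external load the two internal forces are equal and opposite, magnitude P.
Setting the final lengths equal and cancelling L: (α₁ − α₂)ΔT = P/(A₁E₁) + P/(A₂E₂).
|α₁ − α₂|·ΔT = 9.6×10⁻⁶ × 104 = 0.0009984.
1/(A₁E₁) + 1/(A₂E₂) = 1/(1300×114×10³) + 1/(1150×46×10³) = 2.565×10⁻⁸ N⁻¹.
P = 0.0009984 / 2.565×10⁻⁸ = 38920 N = 38.92 kN.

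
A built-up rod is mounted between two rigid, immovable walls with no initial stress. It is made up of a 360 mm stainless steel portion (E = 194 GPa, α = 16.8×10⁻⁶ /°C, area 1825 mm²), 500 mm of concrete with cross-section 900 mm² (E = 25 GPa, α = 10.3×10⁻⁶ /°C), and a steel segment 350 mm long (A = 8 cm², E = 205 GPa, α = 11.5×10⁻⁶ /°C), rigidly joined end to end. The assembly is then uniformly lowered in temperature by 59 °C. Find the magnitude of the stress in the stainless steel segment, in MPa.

σ ≈ 19.4 MPa (tensile)

If the supports were absent, the total length change would be Σ αᵢΔT Lᵢ = 16.8×10⁻⁶×59×360 + 10.3×10⁻⁶×59×500 + 11.5×10⁻⁶×59×350 = 0.8982 mm.
Since the ends are fixed, an axial force P builds up, equal in every segment, with P · Σ Lᵢ/(AᵢEᵢ) = δ_free.
The series flexibility is Σ Lᵢ/(AᵢEᵢ) = 360/(1825×194×10³) + 500/(900×25×10³) + 350/(800×205×10³) = 2.537×10⁻⁵ mm/N.
P = 0.8982 / 2.537×10⁻⁵ = 35400 N = 35.4 kN, tensile.
σ_{stainless steel} = P / A = 35400 / 1825 = 19.4 MPa.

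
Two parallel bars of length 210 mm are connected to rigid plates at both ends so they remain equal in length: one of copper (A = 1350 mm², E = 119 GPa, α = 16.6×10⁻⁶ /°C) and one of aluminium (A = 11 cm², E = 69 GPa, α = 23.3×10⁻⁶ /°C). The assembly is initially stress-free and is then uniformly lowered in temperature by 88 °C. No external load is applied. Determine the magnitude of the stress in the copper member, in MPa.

Both members must finish at the same length. With the larger α, the aluminium tends to over-contract; the plates restrain it, putting the aluminium in tension and the copper in compression. With no external load the two internal forces are equal and opposite, magnitude P.
Equating the net (thermal + elastic) strains gives |α₁ − α₂|·ΔT = P·[1/(A₁E₁) + 1/(A₂E₂)].
|α₁ − α₂|·ΔT = 6.7×10⁻⁶ × 88 = 0.0005896.
1/(A₁E₁) + 1/(A₂E₂) = 1/(1350×119×10³) + 1/(1100×69×10³) = 1.94×10⁻⁸ N⁻¹.
P = 0.0005896 / 1.94×10⁻⁸ = 30390 N = 30.39 kN.
σ_{copper} = P/A₁ = 30390/1350 = 22.51 MPa, compressive.

σ ≈ 22.5 MPa (compressive)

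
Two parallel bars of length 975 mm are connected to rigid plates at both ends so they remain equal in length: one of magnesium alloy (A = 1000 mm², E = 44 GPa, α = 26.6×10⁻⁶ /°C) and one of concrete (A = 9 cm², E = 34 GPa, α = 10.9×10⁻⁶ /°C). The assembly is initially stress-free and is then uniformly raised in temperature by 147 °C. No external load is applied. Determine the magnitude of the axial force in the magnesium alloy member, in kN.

P ≈ 41.7 kN (compressive in the magnesium alloy)

The magnesium alloy has the larger α, so on heating it would change length more than the concrete if both were free. The rigid plates force a common final length, so the magnesium alloy is put into compression and the concrete into tension, with equal and opposite forces P (no external load).
Setting the final lengths equal and cancelling L: (α₁ − α₂)ΔT = P/(A₁E₁) + P/(A₂E₂).
|α₁ − α₂|·ΔT = 15.7×10⁻⁶ × 147 = 0.002308.
1/(A₁E₁) + 1/(A₂E₂) = 1/(1000×44×10³) + 1/(900×34×10³) = 5.541×10⁻⁸ N⁻¹.
P = 0.002308 / 5.541×10⁻⁸ = 41650 N = 41.65 kN.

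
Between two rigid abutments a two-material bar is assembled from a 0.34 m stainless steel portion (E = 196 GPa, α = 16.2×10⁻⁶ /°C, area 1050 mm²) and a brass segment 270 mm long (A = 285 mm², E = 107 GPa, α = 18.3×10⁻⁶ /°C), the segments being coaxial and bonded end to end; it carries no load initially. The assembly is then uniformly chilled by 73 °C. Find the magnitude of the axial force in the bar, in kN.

Free thermal contraction of the whole bar: Σ αᵢΔT Lᵢ = 16.2×10⁻⁶×73×340 + 18.3×10⁻⁶×73×270 = 0.7628 mm.
Since the ends are fixed, an axial force P builds up, equal in every segment, with P · Σ Lᵢ/(AᵢEᵢ) = δ_free.
Σ Lᵢ/(AᵢEᵢ) = 340/(1050×196×10³) + 270/(285×107×10³) = 1.051×10⁻⁵ mm/N.
P = 0.7628 / 1.051×10⁻⁵ = 72600 N = 72.6 kN, tensile.

P ≈ 72.6 kN (tensile)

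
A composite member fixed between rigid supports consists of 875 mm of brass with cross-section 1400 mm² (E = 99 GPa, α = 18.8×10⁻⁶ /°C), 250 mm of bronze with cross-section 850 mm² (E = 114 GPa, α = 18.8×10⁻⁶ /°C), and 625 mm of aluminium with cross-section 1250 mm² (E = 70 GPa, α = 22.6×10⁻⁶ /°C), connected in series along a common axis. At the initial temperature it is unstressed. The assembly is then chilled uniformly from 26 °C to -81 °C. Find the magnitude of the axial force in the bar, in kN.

Free thermal contraction of the whole bar: Σ αᵢΔT Lᵢ = 18.8×10⁻⁶×107×875 + 18.8×10⁻⁶×107×250 + 22.6×10⁻⁶×107×625 = 3.774 mm.
The walls prevent any net length change, so an axial force P (same in every segment) develops. Compatibility: P · Σ Lᵢ/(AᵢEᵢ) = δ_free.
The series flexibility is Σ Lᵢ/(AᵢEᵢ) = 875/(1400×99×10³) + 250/(850×114×10³) + 625/(1250×70×10³) = 1.604×10⁻⁵ mm/N.
So P = 3.774 / 1.604×10⁻⁵ = 235.4 kN, tensile.

P ≈ 235 kN (tensile)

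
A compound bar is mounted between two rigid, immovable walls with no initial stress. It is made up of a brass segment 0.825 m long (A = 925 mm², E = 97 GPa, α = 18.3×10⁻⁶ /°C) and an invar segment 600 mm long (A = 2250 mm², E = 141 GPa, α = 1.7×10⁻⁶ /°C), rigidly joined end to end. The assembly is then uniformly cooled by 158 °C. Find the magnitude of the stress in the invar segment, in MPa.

σ ≈ 102 MPa (tensile)

Free thermal contraction of the whole bar: Σ αᵢΔT Lᵢ = 18.3×10⁻⁶×158×825 + 1.7×10⁻⁶×158×600 = 2.547 mm.
The rigid supports impose zero overall length change; the single axial force P common to all segments must satisfy P Σ Lᵢ/(AᵢEᵢ) = δ_free.
Σ Lᵢ/(AᵢEᵢ) = 825/(925×97×10³) + 600/(2250×141×10³) = 1.109×10⁻⁵ mm/N.
So P = 2.547 / 1.109×10⁻⁵ = 229.7 kN, tensile.
σ_{invar} = P / A = 229700 / 2250 = 102.1 MPa.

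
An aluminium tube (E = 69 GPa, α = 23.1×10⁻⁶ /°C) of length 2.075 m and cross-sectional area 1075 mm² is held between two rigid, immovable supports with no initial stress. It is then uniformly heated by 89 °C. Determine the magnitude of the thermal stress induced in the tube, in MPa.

Because both ends are immovable the net strain is zero, and the suppressed thermal strain is αΔT = 23.1×10⁻⁶ × 89 = 2055.9×10⁻⁶.
The stress required to suppress this strain is σ = Eε = 69×10³ × 2055.9×10⁻⁶ = 141.9 MPa, compressive since the tube is trying to expand.

σ ≈ 142 MPa (compressive)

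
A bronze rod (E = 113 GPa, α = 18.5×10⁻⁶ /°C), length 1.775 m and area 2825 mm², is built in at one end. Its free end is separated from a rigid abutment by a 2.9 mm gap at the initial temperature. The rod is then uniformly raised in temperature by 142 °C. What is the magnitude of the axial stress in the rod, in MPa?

σ ≈ 112 MPa (compressive)

If the wall were absent the rod would grow by αΔT L = 18.5×10⁻⁶ × 142 × 1775 = 4.663 mm.
The gap closes (δ_free > 2.9 mm) and the wall then resists a further 4.663 − 2.9 = 1.763 mm of expansion.
That suppressed elongation corresponds to σ = E·Δ/L = 113×10³ × 1.763/1775 = 112.2 MPa.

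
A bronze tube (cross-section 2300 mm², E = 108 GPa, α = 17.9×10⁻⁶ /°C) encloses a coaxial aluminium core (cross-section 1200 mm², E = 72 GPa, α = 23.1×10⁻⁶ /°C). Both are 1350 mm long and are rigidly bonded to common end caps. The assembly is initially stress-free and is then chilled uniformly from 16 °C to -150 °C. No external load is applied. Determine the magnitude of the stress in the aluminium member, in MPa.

σ ≈ 46.1 MPa (tensile)

Equilibrium of a rigid end plate with no external load gives equal and opposite internal forces ±P in the two members. Since α_{aluminium} > α_{bronze}, cooling drives the aluminium into tension and the bronze into compression.
Equating the net (thermal + elastic) strains gives |α₁ − α₂|·ΔT = P·[1/(A₁E₁) + 1/(A₂E₂)].
|α₁ − α₂|·ΔT = 5.2×10⁻⁶ × 166 = 0.0008632.
1/(A₁E₁) + 1/(A₂E₂) = 1/(2300×108×10³) + 1/(1200×72×10³) = 1.56×10⁻⁸ N⁻¹.
P = 0.0008632 / 1.56×10⁻⁸ = 55330 N = 55.33 kN.
σ_{aluminium} = P/A₂ = 55330/1200 = 46.11 MPa, tensile.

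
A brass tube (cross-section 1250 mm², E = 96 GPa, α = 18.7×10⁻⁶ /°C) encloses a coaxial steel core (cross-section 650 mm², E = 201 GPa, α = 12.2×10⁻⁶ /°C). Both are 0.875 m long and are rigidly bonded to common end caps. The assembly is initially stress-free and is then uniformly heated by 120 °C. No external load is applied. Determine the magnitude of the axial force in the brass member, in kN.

P ≈ 48.8 kN (compressive in the brass)

Both members must finish at the same length. With the larger α, the brass tends to over-expand; the plates restrain it, putting the brass in compression and the steel in tension. With no external load the two internal forces are equal and opposite, magnitude P.
Equating the net (thermal + elastic) strains gives |α₁ − α₂|·ΔT = P·[1/(A₁E₁) + 1/(A₂E₂)].
|α₁ − α₂|·ΔT = 6.5×10⁻⁶ × 120 = 0.00078.
1/(A₁E₁) + 1/(A₂E₂) = 1/(1250×96×10³) + 1/(650×201×10³) = 1.599×10⁻⁸ N⁻¹.
So P = 0.00078 / 1.599×10⁻⁸ = 48.79 kN.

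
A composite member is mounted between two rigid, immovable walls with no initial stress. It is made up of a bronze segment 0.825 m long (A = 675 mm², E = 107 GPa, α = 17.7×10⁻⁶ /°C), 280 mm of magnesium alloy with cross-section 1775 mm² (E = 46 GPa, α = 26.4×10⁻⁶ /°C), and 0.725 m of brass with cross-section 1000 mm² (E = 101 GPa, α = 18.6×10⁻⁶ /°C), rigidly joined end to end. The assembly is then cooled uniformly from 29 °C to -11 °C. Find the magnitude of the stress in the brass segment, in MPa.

σ ≈ 64.4 MPa (tensile)

Free thermal contraction of the whole bar: Σ αᵢΔT Lᵢ = 17.7×10⁻⁶×40×825 + 26.4×10⁻⁶×40×280 + 18.6×10⁻⁶×40×725 = 1.419 mm.
Since the ends are fixed, an axial force P builds up, equal in every segment, with P · Σ Lᵢ/(AᵢEᵢ) = δ_free.
The series flexibility is Σ Lᵢ/(AᵢEᵢ) = 825/(675×107×10³) + 280/(1775×46×10³) + 725/(1000×101×10³) = 2.203×10⁻⁵ mm/N.
So P = 1.419 / 2.203×10⁻⁵ = 64.42 kN, tensile.
σ_{brass} = P / A = 64420 / 1000 = 64.42 MPa.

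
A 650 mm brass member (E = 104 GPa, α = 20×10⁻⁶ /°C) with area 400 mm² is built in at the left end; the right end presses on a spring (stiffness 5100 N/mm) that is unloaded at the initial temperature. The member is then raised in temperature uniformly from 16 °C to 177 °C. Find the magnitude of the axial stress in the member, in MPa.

σ ≈ 24.7 MPa (compressive)

If the spring were absent the member would lengthen by αΔT L = 20×10⁻⁶ × 161 × 650 = 2.093 mm.
With a force P in the spring, the elastic change of the member is PL/(AE) and that of the spring is P/k; compatibility requires their sum to equal δ_free.
So P = δ_free / [L/(AE) + 1/k] = 2.093 / [ 650/(400×104×10³) + 1/(5100) ].
P = 2.093 / 0.0002117 = 9886 N.
σ = P/A = 9886/400 = 24.72 MPa.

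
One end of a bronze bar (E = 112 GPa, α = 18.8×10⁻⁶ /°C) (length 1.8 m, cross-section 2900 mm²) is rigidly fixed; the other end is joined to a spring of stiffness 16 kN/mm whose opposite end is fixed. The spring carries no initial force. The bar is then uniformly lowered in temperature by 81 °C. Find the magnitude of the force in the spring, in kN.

P ≈ 40.3 kN

The unrestrained thermal change is αΔT L = 18.8×10⁻⁶ × 81 × 1800 = 2.741 mm.
With a force P in the spring, the elastic change of the bar is PL/(AE) and that of the spring is P/k; compatibility requires their sum to equal δ_free.
P [ L/(AE) + 1/k ] = δ_free → P [ 1800/(2900×112×10³) + 1/(16×10³) ] = 2.741.
P = 2.741 / 6.804×10⁻⁵ = 40280 N.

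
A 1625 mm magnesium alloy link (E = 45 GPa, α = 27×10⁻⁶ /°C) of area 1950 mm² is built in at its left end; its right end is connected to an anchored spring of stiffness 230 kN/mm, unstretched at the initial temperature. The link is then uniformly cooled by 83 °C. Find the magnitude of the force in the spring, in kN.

Free thermal contraction: δ_free = αΔT L = 27×10⁻⁶ × 83 × 1625 = 3.642 mm.
Let P be the tensile force in the spring. The link extends elastically by PL/(AE) and the spring stretches by P/k; together these equal δ_free.
So P = δ_free / [L/(AE) + 1/k] = 3.642 / [ 1625/(1950×45×10³) + 1/(230×10³) ].
P = 3.642 / 2.287×10⁻⁵ = 159300 N.

P ≈ 159 kN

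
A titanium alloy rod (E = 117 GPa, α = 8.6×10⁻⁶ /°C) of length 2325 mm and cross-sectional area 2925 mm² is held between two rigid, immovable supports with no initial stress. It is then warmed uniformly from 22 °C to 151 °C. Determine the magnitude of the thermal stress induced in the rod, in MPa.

The supports are rigid, so the total axial strain is zero. The restrained thermal strain is ε = αΔT = 8.6×10⁻⁶ × 129 = 1109.4×10⁻⁶.
Hence σ = E·αΔT = 117×10³ × 1109.4×10⁻⁶ = 129.8 MPa, compressive.

σ ≈ 130 MPa (compressive)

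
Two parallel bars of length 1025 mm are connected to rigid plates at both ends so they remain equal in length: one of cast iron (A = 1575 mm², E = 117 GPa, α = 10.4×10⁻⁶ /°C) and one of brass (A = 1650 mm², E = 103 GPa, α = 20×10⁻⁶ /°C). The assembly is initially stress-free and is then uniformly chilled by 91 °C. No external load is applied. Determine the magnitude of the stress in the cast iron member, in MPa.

σ ≈ 49 MPa (compressive)

Equilibrium of a rigid end plate with no external load gives equal and opposite internal forces ±P in the two members. Since α_{brass} > α_{cast iron}, cooling drives the brass into tension and the cast iron into compression.
Compatibility of the two members (thermal + elastic change equal): (α₁ − α₂)ΔT = P·[1/(A₁E₁) + 1/(A₂E₂)].
|α₁ − α₂|·ΔT = 9.6×10⁻⁶ × 91 = 0.0008736.
1/(A₁E₁) + 1/(A₂E₂) = 1/(1575×117×10³) + 1/(1650×103×10³) = 1.131×10⁻⁸ N⁻¹.
P = 0.0008736 / 1.131×10⁻⁸ = 77240 N = 77.24 kN.
σ_{cast iron} = P/A₁ = 77240/1575 = 49.04 MPa, compressive.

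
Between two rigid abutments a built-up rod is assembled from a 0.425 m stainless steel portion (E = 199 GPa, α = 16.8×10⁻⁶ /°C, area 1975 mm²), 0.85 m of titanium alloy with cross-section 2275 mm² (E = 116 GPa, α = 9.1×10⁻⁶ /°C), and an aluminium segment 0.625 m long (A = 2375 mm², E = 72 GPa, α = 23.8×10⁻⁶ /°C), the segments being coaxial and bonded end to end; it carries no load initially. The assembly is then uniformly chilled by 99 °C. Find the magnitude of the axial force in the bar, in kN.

P ≈ 370 kN (tensile)

With the walls removed the bar would change length by δ_free = Σ αᵢΔT Lᵢ = 16.8×10⁻⁶×99×425 + 9.1×10⁻⁶×99×850 + 23.8×10⁻⁶×99×625 = 2.945 mm.
The walls prevent any net length change, so an axial force P (same in every segment) develops. Compatibility: P · Σ Lᵢ/(AᵢEᵢ) = δ_free.
The series flexibility is Σ Lᵢ/(AᵢEᵢ) = 425/(1975×199×10³) + 850/(2275×116×10³) + 625/(2375×72×10³) = 7.957×10⁻⁶ mm/N.
Hence P = δ_free / Σ(L/AE) = 2.945/7.957×10⁻⁶ = 370.1 kN (tensile).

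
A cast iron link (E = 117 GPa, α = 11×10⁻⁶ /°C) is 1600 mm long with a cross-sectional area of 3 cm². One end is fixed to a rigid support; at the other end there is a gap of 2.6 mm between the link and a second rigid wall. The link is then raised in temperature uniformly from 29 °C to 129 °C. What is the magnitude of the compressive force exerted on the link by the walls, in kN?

P ≈ 0 kN

Unrestrained expansion: δ_free = αΔT L = 11×10⁻⁶ × 100 × 1600 = 1.76 mm.
Since δ_free = 1.76 mm is less than the 2.6 mm gap, the link never touches the wall. No axial force develops.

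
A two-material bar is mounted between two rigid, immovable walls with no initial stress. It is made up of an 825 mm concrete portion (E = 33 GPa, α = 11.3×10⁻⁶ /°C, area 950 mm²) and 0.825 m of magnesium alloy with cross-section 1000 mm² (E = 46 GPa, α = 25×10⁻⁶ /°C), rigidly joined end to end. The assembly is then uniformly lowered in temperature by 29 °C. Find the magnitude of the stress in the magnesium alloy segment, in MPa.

σ ≈ 19.6 MPa (tensile)

Free thermal contraction of the whole bar: Σ αᵢΔT Lᵢ = 11.3×10⁻⁶×29×825 + 25×10⁻⁶×29×825 = 0.8685 mm.
The walls prevent any net length change, so an axial force P (same in every segment) develops. Compatibility: P · Σ Lᵢ/(AᵢEᵢ) = δ_free.
Σ Lᵢ/(AᵢEᵢ) = 825/(950×33×10³) + 825/(1000×46×10³) = 4.425×10⁻⁵ mm/N.
So P = 0.8685 / 4.425×10⁻⁵ = 19.63 kN, tensile.
σ_{magnesium alloy} = P / A = 19630 / 1000 = 19.63 MPa.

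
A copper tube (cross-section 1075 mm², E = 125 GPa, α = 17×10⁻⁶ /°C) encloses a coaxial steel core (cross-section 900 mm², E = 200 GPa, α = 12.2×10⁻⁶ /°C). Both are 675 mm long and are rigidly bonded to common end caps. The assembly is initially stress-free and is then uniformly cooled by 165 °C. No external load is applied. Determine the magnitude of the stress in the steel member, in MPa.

σ ≈ 67.7 MPa (compressive)

Equilibrium of a rigid end plate with no external load gives equal and opposite internal forces ±P in the two members. Since α_{copper} > α_{steel}, cooling drives the copper into tension and the steel into compression.
Setting the final lengths equal and cancelling L: (α₁ − α₂)ΔT = P/(A₁E₁) + P/(A₂E₂).
|α₁ − α₂|·ΔT = 4.8×10⁻⁶ × 165 = 0.000792.
1/(A₁E₁) + 1/(A₂E₂) = 1/(1075×125×10³) + 1/(900×200×10³) = 1.3×10⁻⁸ N⁻¹.
P = 0.000792 / 1.3×10⁻⁸ = 60940 N = 60.94 kN.
σ_{steel} = P/A₂ = 60940/900 = 67.71 MPa, compressive.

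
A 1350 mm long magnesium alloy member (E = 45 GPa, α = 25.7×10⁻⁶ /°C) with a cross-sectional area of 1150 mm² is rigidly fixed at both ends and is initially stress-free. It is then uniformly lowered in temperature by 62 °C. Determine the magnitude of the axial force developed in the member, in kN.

The ends cannot move, so σ = EαΔT = 45×10³ × 25.7×10⁻⁶ × 62 = 71.7 MPa.
Axial force P = σA = 71.7 × 1150 = 82460 N = 82.46 kN, tensile.

P ≈ 82.5 kN (tensile)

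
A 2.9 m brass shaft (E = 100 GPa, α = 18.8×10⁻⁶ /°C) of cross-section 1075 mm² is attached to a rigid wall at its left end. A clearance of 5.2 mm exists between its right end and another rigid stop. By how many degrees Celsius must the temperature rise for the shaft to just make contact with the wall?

ΔT ≈ 95.4 °C

Contact occurs when the free expansion equals the gap: αΔT L = 5.2 mm.
ΔT = 5.2 / (18.8×10⁻⁶ × 2900) = 95.38 °C.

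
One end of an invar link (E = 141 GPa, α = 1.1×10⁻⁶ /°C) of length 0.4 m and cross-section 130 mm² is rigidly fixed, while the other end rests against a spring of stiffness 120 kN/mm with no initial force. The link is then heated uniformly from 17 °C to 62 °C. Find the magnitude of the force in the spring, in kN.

Free thermal expansion: δ_free = αΔT L = 1.1×10⁻⁶ × 45 × 400 = 0.0198 mm.
With a force P in the spring, the elastic change of the link is PL/(AE) and that of the spring is P/k; compatibility requires their sum to equal δ_free.
P [ L/(AE) + 1/k ] = δ_free → P [ 400/(130×141×10³) + 1/(120×10³) ] = 0.0198.
P = 0.0198 / 3.016×10⁻⁵ = 656.6 N.

P ≈ 0.657 kN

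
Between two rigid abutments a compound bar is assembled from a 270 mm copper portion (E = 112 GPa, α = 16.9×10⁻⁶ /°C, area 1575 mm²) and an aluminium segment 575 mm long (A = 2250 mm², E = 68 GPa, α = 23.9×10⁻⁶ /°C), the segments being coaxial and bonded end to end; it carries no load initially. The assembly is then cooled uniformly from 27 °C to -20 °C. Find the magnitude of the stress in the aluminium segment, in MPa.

σ ≈ 72.3 MPa (tensile)

If the supports were absent, the total length change would be Σ αᵢΔT Lᵢ = 16.9×10⁻⁶×47×270 + 23.9×10⁻⁶×47×575 = 0.8604 mm.
The walls prevent any net length change, so an axial force P (same in every segment) develops. Compatibility: P · Σ Lᵢ/(AᵢEᵢ) = δ_free.
The series flexibility is Σ Lᵢ/(AᵢEᵢ) = 270/(1575×112×10³) + 575/(2250×68×10³) = 5.289×10⁻⁶ mm/N.
P = 0.8604 / 5.289×10⁻⁶ = 162700 N = 162.7 kN, tensile.
σ_{aluminium} = P / A = 162700 / 2250 = 72.3 MPa.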